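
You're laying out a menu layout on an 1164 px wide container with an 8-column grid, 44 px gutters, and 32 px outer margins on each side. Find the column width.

99 px

Subtract both margins: 1164 − 2·32 = 1100 px.
1100 − 7·44 = 792; ÷8 gives c = 99 px.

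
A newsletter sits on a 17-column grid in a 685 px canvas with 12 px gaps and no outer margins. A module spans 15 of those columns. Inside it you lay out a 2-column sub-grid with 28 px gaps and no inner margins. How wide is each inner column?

287.5 px

685 − 16·12 = 493; ÷17 gives c = 29 px.
Span of 15: 15·29 + 14·12 = 435 + 168 = 603 px.
603 − 1·28 = 575; ÷2 gives d = 287.5 px.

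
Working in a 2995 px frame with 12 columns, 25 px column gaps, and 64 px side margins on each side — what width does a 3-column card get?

698 px

Content width = 2995 − 2·64 = 2867 px.
Subtracting 11 column gaps of 25 leaves 2592 for 12 columns, so c = 216 px.
Span of 3: 3·216 + 2·25 = 648 + 50 = 698 px.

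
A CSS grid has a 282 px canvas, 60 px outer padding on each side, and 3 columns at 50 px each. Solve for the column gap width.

6 px

Inside the margins: 282 − 120 = 162 px.
Columns use 150 px, leaving 12 px across 2 column gaps = 6 px each.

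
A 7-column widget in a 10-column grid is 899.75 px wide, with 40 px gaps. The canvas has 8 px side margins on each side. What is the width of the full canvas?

1318.5 px

Subtracting 6 gaps of 40 leaves 659.75 for 7 columns, so c = 94.25 px.
Adding margins, columns and gutters: 16 + 942.5 + 360 = 1318.5 px.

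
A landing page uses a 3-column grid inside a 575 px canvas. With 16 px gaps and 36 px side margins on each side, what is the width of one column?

157 px

Inside the margins: 575 − 72 = 503 px.
3c + 2·16 = 503 → 3c = 471 → c = 157 px.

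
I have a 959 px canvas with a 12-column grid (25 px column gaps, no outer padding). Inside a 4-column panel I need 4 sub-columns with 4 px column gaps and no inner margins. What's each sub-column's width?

12 columns + 11 column gaps: 12c + 11·25 = 959.
12c = 959 − 275 = 684, so c = 57 px.
4 columns plus 3 column gaps: 228 + 75 = 303 px.
303 − 3·4 = 291; ÷4 gives d = 72.75 px.

72.75 px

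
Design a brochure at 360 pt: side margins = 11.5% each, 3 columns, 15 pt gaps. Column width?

Each margin = 11.5% of 360 = 41.4 pt; content = 360 − 2·41.4 = 277.2 pt.
3c + 2·15 = 277.2 → 3c = 247.2 → c = 82.4 pt.

82.4 pt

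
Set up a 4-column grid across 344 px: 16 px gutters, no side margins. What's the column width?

344 − 3·16 = 296; ÷4 gives c = 74 px.

74 px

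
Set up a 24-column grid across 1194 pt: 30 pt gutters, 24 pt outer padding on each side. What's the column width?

Take off 48 pt of margins, leaving 1146 pt.
24 columns + 23 gutters: 24c + 23·30 = 1146.
24c = 1146 − 690 = 456, so c = 19 pt.

19 pt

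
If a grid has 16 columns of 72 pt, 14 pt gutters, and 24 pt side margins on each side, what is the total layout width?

Adding margins, columns and gutters: 48 + 1152 + 210 = 1410 pt.

1410 pt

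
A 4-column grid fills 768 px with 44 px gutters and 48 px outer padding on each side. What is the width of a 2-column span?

314 px

Subtract both margins: 768 − 2·48 = 672 px.
672 − 3·44 = 540; ÷4 gives c = 135 px.
2 columns plus 1 gutter: 270 + 44 = 314 px.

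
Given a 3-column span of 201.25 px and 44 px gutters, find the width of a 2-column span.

201.25 − 2·44 = 113.25; ÷3 gives c = 37.75 px.
Span of 2: 2·37.75 + 1·44 = 75.5 + 44 = 119.5 px.

119.5 px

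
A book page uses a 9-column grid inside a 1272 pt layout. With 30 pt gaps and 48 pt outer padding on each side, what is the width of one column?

104 pt

Subtract both margins: 1272 − 2·48 = 1176 pt.
1176 − 8·30 = 936; ÷9 gives c = 104 pt.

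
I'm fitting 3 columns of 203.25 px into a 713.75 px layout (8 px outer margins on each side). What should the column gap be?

Inside the margins: 713.75 − 16 = 697.75 px.
Columns use 609.75 px, leaving 88 px across 2 column gaps = 44 px each.

44 px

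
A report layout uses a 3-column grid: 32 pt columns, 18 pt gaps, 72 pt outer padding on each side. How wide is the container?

276 pt

Adding margins, columns and gutters: 144 + 96 + 36 = 276 pt.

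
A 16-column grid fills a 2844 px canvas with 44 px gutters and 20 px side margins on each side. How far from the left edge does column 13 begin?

2156 px

Inside the margins: 2844 − 40 = 2804 px.
16c + 15·44 = 2804 → 16c = 2144 → c = 134 px.
Column 13 starts at margin + 12·(column + gutter) = 20 + 12·178 = 2156 px.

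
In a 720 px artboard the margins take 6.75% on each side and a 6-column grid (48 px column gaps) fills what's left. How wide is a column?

720 × (1 − 2·6.75%) = 720 × 86.5% = 622.8 px for the columns.
622.8 − 5·48 = 382.8; ÷6 gives c = 63.8 px.

63.8 px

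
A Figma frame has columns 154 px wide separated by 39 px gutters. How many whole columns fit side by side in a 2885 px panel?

Each extra column adds 154 + 39 = 193 px.
(2885 + 39) / 193 = 15.15, so 15 columns fit.

15 columns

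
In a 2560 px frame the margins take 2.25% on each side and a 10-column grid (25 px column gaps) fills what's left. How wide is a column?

221.98 px

Each margin = 2.25% of 2560 = 57.6 px; content = 2560 − 2·57.6 = 2444.8 px.
2444.8 − 9·25 = 2219.8; ÷10 gives c = 221.98 px.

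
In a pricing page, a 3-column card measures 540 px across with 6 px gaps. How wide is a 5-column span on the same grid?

3 columns + 2 gaps: 3c + 2·6 = 540.
3c = 540 − 12 = 528, so c = 176 px.
5-column span = 5·176 + 4·6 = 904 px.

904 px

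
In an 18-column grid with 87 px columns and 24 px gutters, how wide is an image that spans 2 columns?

2 columns plus 1 gutter: 174 + 24 = 198 px.

198 px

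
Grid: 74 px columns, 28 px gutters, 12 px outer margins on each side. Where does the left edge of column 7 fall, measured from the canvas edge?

624 px

Before column 7: the margin + 6 columns + 6 gutters.
Offset = 12 + 6·(74 + 28) = 12 + 612 = 624 px.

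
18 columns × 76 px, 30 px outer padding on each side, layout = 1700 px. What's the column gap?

16 px

Subtract both margins: 1700 − 2·30 = 1640 px.
18 columns take 18·76 = 1368 px; remaining 272 splits into 17 column gaps.
g = 272 / 17 = 16 px.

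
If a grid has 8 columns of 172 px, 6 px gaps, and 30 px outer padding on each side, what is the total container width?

1478 px

Total width: 2·30 + 8·172 + 7·6 = 1478 px.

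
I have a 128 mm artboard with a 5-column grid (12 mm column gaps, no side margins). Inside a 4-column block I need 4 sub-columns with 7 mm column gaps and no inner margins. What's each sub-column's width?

19.75 mm

Subtracting 4 column gaps of 12 leaves 80 for 5 columns, so c = 16 mm.
4 columns plus 3 column gaps: 64 + 36 = 100 mm.
100 − 3·7 = 79; ÷4 gives d = 19.75 mm.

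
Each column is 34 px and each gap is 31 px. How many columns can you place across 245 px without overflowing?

Each extra column adds 34 + 31 = 65 px.
(245 + 31) / 65 = 4.25, so 4 columns fit.

4 columns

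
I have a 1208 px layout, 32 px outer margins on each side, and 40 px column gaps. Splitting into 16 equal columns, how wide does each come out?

34 px

Subtract both margins: 1208 − 2·32 = 1144 px.
16 columns + 15 column gaps: 16c + 15·40 = 1144.
16c = 1144 − 600 = 544, so c = 34 px.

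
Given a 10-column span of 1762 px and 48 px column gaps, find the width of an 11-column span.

10 columns + 9 column gaps: 10c + 9·48 = 1762.
10c = 1762 − 432 = 1330, so c = 133 px.
11-column span = 11·133 + 10·48 = 1943 px.

1943 px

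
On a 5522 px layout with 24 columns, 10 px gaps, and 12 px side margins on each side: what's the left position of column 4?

700.5 px

Content = 5522 − 2·12 = 5498 px.
24 columns + 23 gaps: 24c + 23·10 = 5498.
24c = 5498 − 230 = 5268, so c = 219.5 px.
Each column+gutter stride is 229.5 px; 3 of them past the 12 px margin is 12 + 688.5 = 700.5 px.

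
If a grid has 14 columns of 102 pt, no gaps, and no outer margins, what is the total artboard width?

Total width: 14·102 = 1428 pt.

1428 pt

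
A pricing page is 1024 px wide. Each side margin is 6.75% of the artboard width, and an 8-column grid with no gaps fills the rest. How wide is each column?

110.72 px

1024 × (1 − 2·6.75%) = 1024 × 86.5% = 885.76 px for the columns.
885.76 / 8 = 110.72 px per column.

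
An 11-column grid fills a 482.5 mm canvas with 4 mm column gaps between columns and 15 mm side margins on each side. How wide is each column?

Content width = 482.5 − 2·15 = 452.5 mm.
Subtracting 10 column gaps of 4 leaves 412.5 for 11 columns, so c = 37.5 mm.

37.5 mm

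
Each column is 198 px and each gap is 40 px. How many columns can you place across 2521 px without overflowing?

Each extra column adds 198 + 40 = 238 px.
(2521 + 40) / 238 = 10.76, so 10 columns fit.

10 columns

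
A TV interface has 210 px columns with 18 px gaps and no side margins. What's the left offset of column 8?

1596 px

No margin, so column 8 starts at 7·(column + gutter) = 7·228 = 1596 px.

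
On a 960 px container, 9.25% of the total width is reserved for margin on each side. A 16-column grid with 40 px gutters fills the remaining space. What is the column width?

11.4 px

Margins: 9.25% × 960 = 88.8 px each, so content = 960 − 177.6 = 782.4 px.
Subtracting 15 gutters of 40 leaves 182.4 for 16 columns, so c = 11.4 px.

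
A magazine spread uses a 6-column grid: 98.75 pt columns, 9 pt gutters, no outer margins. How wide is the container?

Summing: 592.5 + 45 = 637.5 pt.

637.5 pt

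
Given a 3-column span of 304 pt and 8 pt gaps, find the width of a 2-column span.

200 pt

3 columns + 2 gaps: 3c + 2·8 = 304.
3c = 304 − 16 = 288, so c = 96 pt.
Span of 2: 2·96 + 1·8 = 192 + 8 = 200 pt.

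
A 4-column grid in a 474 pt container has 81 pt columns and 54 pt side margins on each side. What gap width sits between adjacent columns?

Content width = 474 − 2·54 = 366 pt.
4·81 + 3g = 366 → 3g = 42 → g = 14 pt.

14 pt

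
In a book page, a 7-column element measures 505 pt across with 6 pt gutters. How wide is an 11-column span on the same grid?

797 pt

Subtracting 6 gutters of 6 leaves 469 for 7 columns, so c = 67 pt.
11 columns plus 10 gutters: 737 + 60 = 797 pt.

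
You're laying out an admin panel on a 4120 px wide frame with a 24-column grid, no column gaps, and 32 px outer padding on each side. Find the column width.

169 px

Inside the margins: 4120 − 64 = 4056 px.
With no column gaps, each column is 4056/24 = 169 px.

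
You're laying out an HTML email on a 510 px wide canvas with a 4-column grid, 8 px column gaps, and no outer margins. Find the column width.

121.5 px

Subtracting 3 column gaps of 8 leaves 486 for 4 columns, so c = 121.5 px.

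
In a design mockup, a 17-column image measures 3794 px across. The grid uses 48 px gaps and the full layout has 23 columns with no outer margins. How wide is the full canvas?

17c + 16·48 = 3794 → 17c = 3026 → c = 178 px.
Summing: 4094 + 1056 = 5150 px.

5150 px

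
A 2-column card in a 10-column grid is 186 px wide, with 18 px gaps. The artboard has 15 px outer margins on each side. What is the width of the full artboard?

1032 px

2 columns + 1 gap: 2c + 1·18 = 186.
2c = 186 − 18 = 168, so c = 84 px.
Adding margins, columns and gutters: 30 + 840 + 162 = 1032 px.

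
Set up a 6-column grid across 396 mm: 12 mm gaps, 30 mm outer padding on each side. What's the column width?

Content width = 396 − 2·30 = 336 mm.
6c + 5·12 = 336 → 6c = 276 → c = 46 mm.

46 mm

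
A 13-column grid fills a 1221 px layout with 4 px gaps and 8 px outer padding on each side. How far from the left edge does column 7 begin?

566 px

Take off 16 px of margins, leaving 1205 px.
13 columns + 12 gaps: 13c + 12·4 = 1205.
13c = 1205 − 48 = 1157, so c = 89 px.
Before column 7: the margin + 6 columns + 6 gaps.
Offset = 8 + 6·(89 + 4) = 8 + 558 = 566 px.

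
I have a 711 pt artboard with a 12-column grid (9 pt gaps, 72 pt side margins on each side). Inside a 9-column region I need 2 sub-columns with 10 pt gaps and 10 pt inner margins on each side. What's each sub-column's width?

Outer content = 711 − 2·72 = 567 pt.
Subtracting 11 gaps of 9 leaves 468 for 12 columns, so c = 39 pt.
9-column span = 9·39 + 8·9 = 423 pt.
Inner content = 423 − 2·10 = 403 pt.
2 columns + 1 gap: 2d + 1·10 = 403.
2d = 403 − 10 = 393, so d = 196.5 pt.

196.5 pt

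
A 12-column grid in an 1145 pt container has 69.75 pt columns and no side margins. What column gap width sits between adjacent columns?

28 pt

Columns use 837 pt, leaving 308 pt across 11 column gaps = 28 pt each.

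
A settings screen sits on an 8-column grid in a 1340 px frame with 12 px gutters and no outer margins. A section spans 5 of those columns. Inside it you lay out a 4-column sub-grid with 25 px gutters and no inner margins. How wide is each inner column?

8 columns + 7 gutters: 8c + 7·12 = 1340.
8c = 1340 − 84 = 1256, so c = 157 px.
5 columns plus 4 gutters: 785 + 48 = 833 px.
4 columns + 3 gutters: 4d + 3·25 = 833.
4d = 833 − 75 = 758, so d = 189.5 px.

189.5 px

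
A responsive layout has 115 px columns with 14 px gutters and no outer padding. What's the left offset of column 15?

Before column 15: 14 columns + 14 gutters.
Offset = 14·(115 + 14) = 14·129 = 1806 px.

1806 px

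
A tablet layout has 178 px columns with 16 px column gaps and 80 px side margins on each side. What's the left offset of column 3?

Column 3 starts at margin + 2·(column + gutter) = 80 + 2·194 = 468 px.

468 px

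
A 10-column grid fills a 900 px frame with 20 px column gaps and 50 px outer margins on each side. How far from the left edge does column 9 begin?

706 px

Take off 100 px of margins, leaving 800 px.
10 columns + 9 column gaps: 10c + 9·20 = 800.
10c = 800 − 180 = 620, so c = 62 px.
Each column+gutter stride is 82 px; 8 of them past the 50 px margin is 50 + 656 = 706 px.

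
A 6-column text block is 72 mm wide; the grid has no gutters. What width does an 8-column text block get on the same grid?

96 mm

With no gutters, each column is 72/6 = 12 mm.
8-column span = 8·12 = 96 mm.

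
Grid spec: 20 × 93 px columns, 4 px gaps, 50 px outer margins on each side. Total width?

2036 px

Adding margins, columns and gutters: 100 + 1860 + 76 = 2036 px.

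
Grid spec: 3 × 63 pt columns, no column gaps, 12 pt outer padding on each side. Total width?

213 pt

Summing: 24 + 189 = 213 pt.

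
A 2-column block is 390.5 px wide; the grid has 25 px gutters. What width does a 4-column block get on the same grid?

390.5 − 1·25 = 365.5; ÷2 gives c = 182.75 px.
Span of 4: 4·182.75 + 3·25 = 731 + 75 = 806 px.

806 px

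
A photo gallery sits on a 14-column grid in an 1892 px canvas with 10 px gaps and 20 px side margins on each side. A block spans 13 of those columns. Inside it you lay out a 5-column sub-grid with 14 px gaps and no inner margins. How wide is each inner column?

332.6 px

Subtract both margins: 1892 − 2·20 = 1852 px.
14 columns + 13 gaps: 14c + 13·10 = 1852.
14c = 1852 − 130 = 1722, so c = 123 px.
13 columns plus 12 gaps: 1599 + 120 = 1719 px.
5 columns + 4 gaps: 5d + 4·14 = 1719.
5d = 1719 − 56 = 1663, so d = 332.6 px.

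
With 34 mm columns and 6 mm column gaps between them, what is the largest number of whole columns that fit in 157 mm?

4 columns: 4·34 + 3·6 = 154 mm ≤ 157.
5 columns: 194 mm > 157. So 4.

4 columns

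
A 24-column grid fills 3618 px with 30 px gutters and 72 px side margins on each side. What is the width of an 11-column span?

Take off 144 px of margins, leaving 3474 px.
24 columns + 23 gutters: 24c + 23·30 = 3474.
24c = 3474 − 690 = 2784, so c = 116 px.
Span of 11: 11·116 + 10·30 = 1276 + 300 = 1576 px.

1576 px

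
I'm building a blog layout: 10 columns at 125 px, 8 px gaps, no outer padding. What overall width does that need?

1322 px

Canvas = 10·125 + 9·8 = 1250 + 72 = 1322 px.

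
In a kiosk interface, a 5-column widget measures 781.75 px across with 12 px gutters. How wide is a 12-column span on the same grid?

781.75 − 4·12 = 733.75; ÷5 gives c = 146.75 px.
12 columns plus 11 gutters: 1761 + 132 = 1893 px.

1893 px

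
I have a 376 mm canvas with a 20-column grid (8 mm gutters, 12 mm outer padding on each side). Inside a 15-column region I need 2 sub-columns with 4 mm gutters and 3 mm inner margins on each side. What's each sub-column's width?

Subtract both margins: 376 − 2·12 = 352 mm.
20c + 19·8 = 352 → 20c = 200 → c = 10 mm.
15-column span = 15·10 + 14·8 = 262 mm.
Inner content = 262 − 2·3 = 256 mm.
Subtracting 1 gutter of 4 leaves 252 for 2 columns, so d = 126 mm.

126 mm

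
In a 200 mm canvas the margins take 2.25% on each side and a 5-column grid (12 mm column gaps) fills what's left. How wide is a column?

28.6 mm

Margins: 2.25% × 200 = 4.5 mm each, so content = 200 − 9 = 191 mm.
191 − 4·12 = 143; ÷5 gives c = 28.6 mm.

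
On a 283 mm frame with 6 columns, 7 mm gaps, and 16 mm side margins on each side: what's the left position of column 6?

231 mm

Content = 283 − 2·16 = 251 mm.
251 − 5·7 = 216; ÷6 gives c = 36 mm.
Each column+gutter stride is 43 mm; 5 of them past the 16 mm margin is 16 + 215 = 231 mm.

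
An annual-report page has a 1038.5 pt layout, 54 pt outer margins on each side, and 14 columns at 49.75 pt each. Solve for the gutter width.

18 pt

Content width = 1038.5 − 2·54 = 930.5 pt.
Columns use 696.5 pt, leaving 234 pt across 13 gutters = 18 pt each.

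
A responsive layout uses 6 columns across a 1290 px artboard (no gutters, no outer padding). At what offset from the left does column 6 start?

With no gutters, each column is 1290/6 = 215 px.
Before column 6: 5 columns + 5 gutters.
Offset = 5·(215 + 0) = 5·215 = 1075 px.

1075 px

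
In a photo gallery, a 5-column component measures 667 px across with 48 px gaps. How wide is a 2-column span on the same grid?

5 columns + 4 gaps: 5c + 4·48 = 667.
5c = 667 − 192 = 475, so c = 95 px.
Span of 2: 2·95 + 1·48 = 190 + 48 = 238 px.

238 px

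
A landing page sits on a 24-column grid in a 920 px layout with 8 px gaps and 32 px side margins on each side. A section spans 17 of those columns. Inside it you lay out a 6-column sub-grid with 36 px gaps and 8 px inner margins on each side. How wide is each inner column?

Inside the margins: 920 − 64 = 856 px.
24 columns + 23 gaps: 24c + 23·8 = 856.
24c = 856 − 184 = 672, so c = 28 px.
17 columns plus 16 gaps: 476 + 128 = 604 px.
Inner content = 604 − 2·8 = 588 px.
6 columns + 5 gaps: 6d + 5·36 = 588.
6d = 588 − 180 = 408, so d = 68 px.

68 px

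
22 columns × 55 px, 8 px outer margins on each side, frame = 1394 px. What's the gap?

8 px

Inside the margins: 1394 − 16 = 1378 px.
Columns use 1210 px, leaving 168 px across 21 gaps = 8 px each.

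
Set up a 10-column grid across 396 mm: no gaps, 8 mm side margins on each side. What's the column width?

Inside the margins: 396 − 16 = 380 mm.
With no gaps, each column is 380/10 = 38 mm.

38 mm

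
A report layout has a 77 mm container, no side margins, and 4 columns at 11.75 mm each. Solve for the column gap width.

10 mm

4 columns take 4·11.75 = 47 mm; remaining 30 splits into 3 column gaps.
g = 30 / 3 = 10 mm.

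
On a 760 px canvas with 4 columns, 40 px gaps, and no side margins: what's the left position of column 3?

Subtracting 3 gaps of 40 leaves 640 for 4 columns, so c = 160 px.
No margin, so column 3 starts at 2·(column + gutter) = 2·200 = 400 px.

400 px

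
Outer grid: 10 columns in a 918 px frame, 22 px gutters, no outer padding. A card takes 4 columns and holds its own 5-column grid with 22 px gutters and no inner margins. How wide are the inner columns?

10 columns + 9 gutters: 10c + 9·22 = 918.
10c = 918 − 198 = 720, so c = 72 px.
4-column span = 4·72 + 3·22 = 354 px.
5 columns + 4 gutters: 5d + 4·22 = 354.
5d = 354 − 88 = 266, so d = 53.2 px.

53.2 px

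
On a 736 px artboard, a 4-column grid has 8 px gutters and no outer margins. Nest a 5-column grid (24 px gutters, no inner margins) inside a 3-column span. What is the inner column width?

Subtracting 3 gutters of 8 leaves 712 for 4 columns, so c = 178 px.
3 columns plus 2 gutters: 534 + 16 = 550 px.
550 − 4·24 = 454; ÷5 gives d = 90.8 px.

90.8 px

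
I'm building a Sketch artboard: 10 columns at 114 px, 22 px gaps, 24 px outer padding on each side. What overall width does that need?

Total width: 2·24 + 10·114 + 9·22 = 1386 px.

1386 px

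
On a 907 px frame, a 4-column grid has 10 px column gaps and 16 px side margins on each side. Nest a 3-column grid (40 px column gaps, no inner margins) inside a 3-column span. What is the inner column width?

Subtract both margins: 907 − 2·16 = 875 px.
875 − 3·10 = 845; ÷4 gives c = 211.25 px.
3 columns plus 2 column gaps: 633.75 + 20 = 653.75 px.
Subtracting 2 column gaps of 40 leaves 573.75 for 3 columns, so d = 191.25 px.

191.25 px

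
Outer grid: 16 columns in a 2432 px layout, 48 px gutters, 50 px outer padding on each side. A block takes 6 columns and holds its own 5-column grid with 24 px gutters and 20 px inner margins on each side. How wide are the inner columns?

141.7 px

Outer content = 2432 − 2·50 = 2332 px.
16 columns + 15 gutters: 16c + 15·48 = 2332.
16c = 2332 − 720 = 1612, so c = 100.75 px.
6 columns plus 5 gutters: 604.5 + 240 = 844.5 px.
Inner content = 844.5 − 2·20 = 804.5 px.
5 columns + 4 gutters: 5d + 4·24 = 804.5.
5d = 804.5 − 96 = 708.5, so d = 141.7 px.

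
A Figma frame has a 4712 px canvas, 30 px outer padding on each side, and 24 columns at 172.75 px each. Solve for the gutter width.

Content width = 4712 − 2·30 = 4652 px.
24 columns take 24·172.75 = 4146 px; remaining 506 splits into 23 gutters.
g = 506 / 23 = 22 px.

22 px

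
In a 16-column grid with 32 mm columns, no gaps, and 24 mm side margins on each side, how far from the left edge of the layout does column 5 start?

152 mm

Before column 5: the margin + 4 columns + 4 gaps.
Offset = 24 + 4·(32 + 0) = 24 + 128 = 152 mm.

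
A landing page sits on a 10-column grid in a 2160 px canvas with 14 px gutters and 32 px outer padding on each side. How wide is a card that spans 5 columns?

1041 px

Content width = 2160 − 2·32 = 2096 px.
10 columns + 9 gutters: 10c + 9·14 = 2096.
10c = 2096 − 126 = 1970, so c = 197 px.
5 columns plus 4 gutters: 985 + 56 = 1041 px.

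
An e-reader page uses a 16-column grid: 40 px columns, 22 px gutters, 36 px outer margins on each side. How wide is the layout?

1042 px

Layout = 2·36 + 16·40 + 15·22 = 72 + 640 + 330 = 1042 px.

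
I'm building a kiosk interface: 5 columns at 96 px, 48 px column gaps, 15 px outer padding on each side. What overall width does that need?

Canvas = 2·15 + 5·96 + 4·48 = 30 + 480 + 192 = 702 px.

702 px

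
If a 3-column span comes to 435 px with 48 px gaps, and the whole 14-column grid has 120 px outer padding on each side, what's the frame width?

2446 px

3c + 2·48 = 435 → 3c = 339 → c = 113 px.
Total width: 2·120 + 14·113 + 13·48 = 2446 px.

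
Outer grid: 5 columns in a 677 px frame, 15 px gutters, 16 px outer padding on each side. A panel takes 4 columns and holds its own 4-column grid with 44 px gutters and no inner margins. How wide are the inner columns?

Inside the margins: 677 − 32 = 645 px.
Subtracting 4 gutters of 15 leaves 585 for 5 columns, so c = 117 px.
4 columns plus 3 gutters: 468 + 45 = 513 px.
4d + 3·44 = 513 → 4d = 381 → d = 95.25 px.

95.25 px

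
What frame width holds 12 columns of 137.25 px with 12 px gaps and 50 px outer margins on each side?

1879 px

Adding margins, columns and gutters: 100 + 1647 + 132 = 1879 px.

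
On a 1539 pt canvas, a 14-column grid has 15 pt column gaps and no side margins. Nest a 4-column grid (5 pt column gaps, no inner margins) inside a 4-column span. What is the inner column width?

103.5 pt

Subtracting 13 column gaps of 15 leaves 1344 for 14 columns, so c = 96 pt.
4 columns plus 3 column gaps: 384 + 45 = 429 pt.
429 − 3·5 = 414; ÷4 gives d = 103.5 pt.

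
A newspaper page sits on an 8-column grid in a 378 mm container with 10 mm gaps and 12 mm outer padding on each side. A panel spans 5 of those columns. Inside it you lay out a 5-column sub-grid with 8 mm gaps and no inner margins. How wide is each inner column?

Subtract both margins: 378 − 2·12 = 354 mm.
8c + 7·10 = 354 → 8c = 284 → c = 35.5 mm.
Span of 5: 5·35.5 + 4·10 = 177.5 + 40 = 217.5 mm.
5 columns + 4 gaps: 5d + 4·8 = 217.5.
5d = 217.5 − 32 = 185.5, so d = 37.1 mm.

37.1 mm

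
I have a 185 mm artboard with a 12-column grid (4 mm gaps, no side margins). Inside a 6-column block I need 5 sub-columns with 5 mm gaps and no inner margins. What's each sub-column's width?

14.1 mm

Subtracting 11 gaps of 4 leaves 141 for 12 columns, so c = 11.75 mm.
6 columns plus 5 gaps: 70.5 + 20 = 90.5 mm.
90.5 − 4·5 = 70.5; ÷5 gives d = 14.1 mm.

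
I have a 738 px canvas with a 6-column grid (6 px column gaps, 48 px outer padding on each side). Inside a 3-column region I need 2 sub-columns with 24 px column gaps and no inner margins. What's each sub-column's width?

147 px

Take off 96 px of margins, leaving 642 px.
Subtracting 5 column gaps of 6 leaves 612 for 6 columns, so c = 102 px.
3-column span = 3·102 + 2·6 = 318 px.
318 − 1·24 = 294; ÷2 gives d = 147 px.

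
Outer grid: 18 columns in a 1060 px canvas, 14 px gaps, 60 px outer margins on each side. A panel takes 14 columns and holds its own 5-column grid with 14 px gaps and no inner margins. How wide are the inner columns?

134.4 px

Outer content = 1060 − 2·60 = 940 px.
18 columns + 17 gaps: 18c + 17·14 = 940.
18c = 940 − 238 = 702, so c = 39 px.
14 columns plus 13 gaps: 546 + 182 = 728 px.
5 columns + 4 gaps: 5d + 4·14 = 728.
5d = 728 − 56 = 672, so d = 134.4 px.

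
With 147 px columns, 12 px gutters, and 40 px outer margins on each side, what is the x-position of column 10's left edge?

Each column+gutter stride is 159 px; 9 of them past the 40 px margin is 40 + 1431 = 1471 px.

1471 px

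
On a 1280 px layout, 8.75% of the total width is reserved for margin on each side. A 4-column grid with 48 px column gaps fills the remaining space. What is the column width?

Margins: 8.75% × 1280 = 112 px each, so content = 1280 − 224 = 1056 px.
1056 − 3·48 = 912; ÷4 gives c = 228 px.

228 px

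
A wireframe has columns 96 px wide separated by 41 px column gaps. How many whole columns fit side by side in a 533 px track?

4 columns

4 columns: 4·96 + 3·41 = 507 px ≤ 533.
5 columns: 644 px > 533. So 4.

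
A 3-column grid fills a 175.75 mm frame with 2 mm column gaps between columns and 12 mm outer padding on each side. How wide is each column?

Subtract both margins: 175.75 − 2·12 = 151.75 mm.
Subtracting 2 column gaps of 2 leaves 147.75 for 3 columns, so c = 49.25 mm.

49.25 mm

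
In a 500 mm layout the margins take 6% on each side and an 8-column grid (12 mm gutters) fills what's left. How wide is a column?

Margins: 6% × 500 = 30 mm each, so content = 500 − 60 = 440 mm.
8 columns + 7 gutters: 8c + 7·12 = 440.
8c = 440 − 84 = 356, so c = 44.5 mm.

44.5 mm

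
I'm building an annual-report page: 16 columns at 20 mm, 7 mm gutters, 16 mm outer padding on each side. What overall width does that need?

Frame = 2·16 + 16·20 + 15·7 = 32 + 320 + 105 = 457 mm.

457 mm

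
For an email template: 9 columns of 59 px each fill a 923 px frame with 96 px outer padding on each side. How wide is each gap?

Subtract both margins: 923 − 2·96 = 731 px.
Columns use 531 px, leaving 200 px across 8 gaps = 25 px each.

25 px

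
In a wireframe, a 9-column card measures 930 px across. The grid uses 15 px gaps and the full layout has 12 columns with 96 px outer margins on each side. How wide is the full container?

9c + 8·15 = 930 → 9c = 810 → c = 90 px.
Total width: 2·96 + 12·90 + 11·15 = 1437 px.

1437 px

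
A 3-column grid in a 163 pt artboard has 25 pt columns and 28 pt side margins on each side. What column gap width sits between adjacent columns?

Content width = 163 − 2·28 = 107 pt.
3·25 + 2g = 107 → 2g = 32 → g = 16 pt.

16 pt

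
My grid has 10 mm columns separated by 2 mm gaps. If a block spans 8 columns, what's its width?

94 mm

8 columns plus 7 gaps: 80 + 14 = 94 mm.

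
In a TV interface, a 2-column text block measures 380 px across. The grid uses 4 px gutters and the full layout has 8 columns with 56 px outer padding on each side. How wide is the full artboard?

380 − 1·4 = 376; ÷2 gives c = 188 px.
Total width: 2·56 + 8·188 + 7·4 = 1644 px.

1644 px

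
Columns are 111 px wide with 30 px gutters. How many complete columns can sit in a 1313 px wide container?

Each extra column adds 111 + 30 = 141 px.
(1313 + 30) / 141 = 9.52, so 9 columns fit.

9 columns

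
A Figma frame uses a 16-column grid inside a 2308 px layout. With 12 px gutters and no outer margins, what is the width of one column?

16c + 15·12 = 2308 → 16c = 2128 → c = 133 px.

133 px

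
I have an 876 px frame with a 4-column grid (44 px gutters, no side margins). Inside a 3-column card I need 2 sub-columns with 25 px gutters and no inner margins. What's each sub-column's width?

876 − 3·44 = 744; ÷4 gives c = 186 px.
Span of 3: 3·186 + 2·44 = 558 + 88 = 646 px.
2d + 1·25 = 646 → 2d = 621 → d = 310.5 px.

310.5 px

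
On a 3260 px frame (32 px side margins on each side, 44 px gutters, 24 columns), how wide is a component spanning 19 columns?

2521 px

Inside the margins: 3260 − 64 = 3196 px.
24 columns + 23 gutters: 24c + 23·44 = 3196.
24c = 3196 − 1012 = 2184, so c = 91 px.
19 columns plus 18 gutters: 1729 + 792 = 2521 px.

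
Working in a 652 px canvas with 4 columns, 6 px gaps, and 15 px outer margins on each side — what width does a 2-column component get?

Subtract both margins: 652 − 2·15 = 622 px.
4 columns + 3 gaps: 4c + 3·6 = 622.
4c = 622 − 18 = 604, so c = 151 px.
2 columns plus 1 gap: 302 + 6 = 308 px.

308 px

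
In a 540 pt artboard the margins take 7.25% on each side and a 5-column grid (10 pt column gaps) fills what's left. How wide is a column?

Margins: 7.25% × 540 = 39.15 pt each, so content = 540 − 78.3 = 461.7 pt.
5 columns + 4 column gaps: 5c + 4·10 = 461.7.
5c = 461.7 − 40 = 421.7, so c = 84.34 pt.

84.34 pt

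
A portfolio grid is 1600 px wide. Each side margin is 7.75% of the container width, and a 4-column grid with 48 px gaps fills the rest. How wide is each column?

302 px

1600 × (1 − 2·7.75%) = 1600 × 84.5% = 1352 px for the columns.
4 columns + 3 gaps: 4c + 3·48 = 1352.
4c = 1352 − 144 = 1208, so c = 302 px.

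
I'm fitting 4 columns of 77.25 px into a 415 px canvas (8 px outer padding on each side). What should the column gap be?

Inside the margins: 415 − 16 = 399 px.
4 columns take 4·77.25 = 309 px; remaining 90 splits into 3 column gaps.
g = 90 / 3 = 30 px.

30 px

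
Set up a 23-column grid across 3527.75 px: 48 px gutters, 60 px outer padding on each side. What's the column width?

Take off 120 px of margins, leaving 3407.75 px.
Subtracting 22 gutters of 48 leaves 2351.75 for 23 columns, so c = 102.25 px.

102.25 px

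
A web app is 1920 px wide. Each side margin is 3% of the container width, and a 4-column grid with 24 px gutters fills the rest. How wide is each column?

433.2 px

Margins: 3% × 1920 = 57.6 px each, so content = 1920 − 115.2 = 1804.8 px.
4 columns + 3 gutters: 4c + 3·24 = 1804.8.
4c = 1804.8 − 72 = 1732.8, so c = 433.2 px.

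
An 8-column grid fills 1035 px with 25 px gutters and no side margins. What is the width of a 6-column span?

8c + 7·25 = 1035 → 8c = 860 → c = 107.5 px.
6 columns plus 5 gutters: 645 + 125 = 770 px.

770 px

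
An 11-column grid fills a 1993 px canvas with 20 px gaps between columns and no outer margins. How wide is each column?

163 px

11 columns + 10 gaps: 11c + 10·20 = 1993.
11c = 1993 − 200 = 1793, so c = 163 px.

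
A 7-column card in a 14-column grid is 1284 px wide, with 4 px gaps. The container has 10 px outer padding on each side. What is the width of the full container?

7 columns + 6 gaps: 7c + 6·4 = 1284.
7c = 1284 − 24 = 1260, so c = 180 px.
Adding margins, columns and gutters: 20 + 2520 + 52 = 2592 px.

2592 px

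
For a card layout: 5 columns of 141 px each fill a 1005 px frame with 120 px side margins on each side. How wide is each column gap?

15 px

Subtract both margins: 1005 − 2·120 = 765 px.
Columns use 705 px, leaving 60 px across 4 column gaps = 15 px each.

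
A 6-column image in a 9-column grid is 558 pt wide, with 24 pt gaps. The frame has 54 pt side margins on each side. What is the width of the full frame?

Subtracting 5 gaps of 24 leaves 438 for 6 columns, so c = 73 pt.
Frame = 2·54 + 9·73 + 8·24 = 108 + 657 + 192 = 957 pt.

957 pt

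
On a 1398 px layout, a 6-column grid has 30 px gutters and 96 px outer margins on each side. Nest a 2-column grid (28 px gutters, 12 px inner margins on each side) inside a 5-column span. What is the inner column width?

474 px

Subtract both margins: 1398 − 2·96 = 1206 px.
Subtracting 5 gutters of 30 leaves 1056 for 6 columns, so c = 176 px.
5 columns plus 4 gutters: 880 + 120 = 1000 px.
Inner content = 1000 − 2·12 = 976 px.
2 columns + 1 gutter: 2d + 1·28 = 976.
2d = 976 − 28 = 948, so d = 474 px.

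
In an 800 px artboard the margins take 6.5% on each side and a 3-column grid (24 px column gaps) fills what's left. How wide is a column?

800 × (1 − 2·6.5%) = 800 × 87% = 696 px for the columns.
696 − 2·24 = 648; ÷3 gives c = 216 px.

216 px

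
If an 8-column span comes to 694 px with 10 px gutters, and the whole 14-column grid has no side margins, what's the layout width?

8 columns + 7 gutters: 8c + 7·10 = 694.
8c = 694 − 70 = 624, so c = 78 px.
Total width: 14·78 + 13·10 = 1222 px.

1222 px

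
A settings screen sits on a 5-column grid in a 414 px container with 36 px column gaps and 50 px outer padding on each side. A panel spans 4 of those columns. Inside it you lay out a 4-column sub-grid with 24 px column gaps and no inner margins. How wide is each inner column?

Take off 100 px of margins, leaving 314 px.
314 − 4·36 = 170; ÷5 gives c = 34 px.
Span of 4: 4·34 + 3·36 = 136 + 108 = 244 px.
Subtracting 3 column gaps of 24 leaves 172 for 4 columns, so d = 43 px.

43 px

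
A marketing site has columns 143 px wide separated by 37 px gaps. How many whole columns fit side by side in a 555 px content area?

Each extra column adds 143 + 37 = 180 px.
(555 + 37) / 180 = 3.29, so 3 columns fit.

3 columns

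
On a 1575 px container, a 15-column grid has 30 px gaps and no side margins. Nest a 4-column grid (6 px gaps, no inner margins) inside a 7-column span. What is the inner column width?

175.25 px

Subtracting 14 gaps of 30 leaves 1155 for 15 columns, so c = 77 px.
7-column span = 7·77 + 6·30 = 719 px.
719 − 3·6 = 701; ÷4 gives d = 175.25 px.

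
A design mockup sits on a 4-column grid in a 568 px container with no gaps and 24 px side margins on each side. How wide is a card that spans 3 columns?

390 px

Take off 48 px of margins, leaving 520 px.
520 / 4 = 130 px per column.
With no gaps, 3 columns span 3·130 = 390 px.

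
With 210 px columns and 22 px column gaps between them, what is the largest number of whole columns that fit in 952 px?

4 columns: 4·210 + 3·22 = 906 px ≤ 952.
5 columns: 1138 px > 952. So 4.

4 columns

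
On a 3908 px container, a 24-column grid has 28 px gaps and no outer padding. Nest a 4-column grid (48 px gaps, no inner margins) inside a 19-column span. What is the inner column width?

Subtracting 23 gaps of 28 leaves 3264 for 24 columns, so c = 136 px.
Span of 19: 19·136 + 18·28 = 2584 + 504 = 3088 px.
Subtracting 3 gaps of 48 leaves 2944 for 4 columns, so d = 736 px.

736 px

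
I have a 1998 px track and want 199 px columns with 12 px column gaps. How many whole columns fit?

9 columns

9 columns: 9·199 + 8·12 = 1887 px ≤ 1998.
10 columns: 2098 px > 1998. So 9.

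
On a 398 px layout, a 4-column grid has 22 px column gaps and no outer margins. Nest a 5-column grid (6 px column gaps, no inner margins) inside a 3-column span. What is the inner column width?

53.8 px

Subtracting 3 column gaps of 22 leaves 332 for 4 columns, so c = 83 px.
3 columns plus 2 column gaps: 249 + 44 = 293 px.
293 − 4·6 = 269; ÷5 gives d = 53.8 px.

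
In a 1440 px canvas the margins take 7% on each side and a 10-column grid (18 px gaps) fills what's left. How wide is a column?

107.64 px

1440 × (1 − 2·7%) = 1440 × 86% = 1238.4 px for the columns.
10 columns + 9 gaps: 10c + 9·18 = 1238.4.
10c = 1238.4 − 162 = 1076.4, so c = 107.64 px.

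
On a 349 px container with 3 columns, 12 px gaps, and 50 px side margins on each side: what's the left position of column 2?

137 px

Inside the margins: 349 − 100 = 249 px.
3c + 2·12 = 249 → 3c = 225 → c = 75 px.
Before column 2: the margin + 1 column + 1 gap.
Offset = 50 + 1·(75 + 12) = 50 + 87 = 137 px.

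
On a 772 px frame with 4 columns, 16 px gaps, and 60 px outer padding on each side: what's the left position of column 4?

Take off 120 px of margins, leaving 652 px.
4 columns + 3 gaps: 4c + 3·16 = 652.
4c = 652 − 48 = 604, so c = 151 px.
Column 4 starts at margin + 3·(column + gutter) = 60 + 3·167 = 561 px.

561 px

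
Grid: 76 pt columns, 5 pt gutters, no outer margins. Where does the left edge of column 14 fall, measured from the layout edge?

1053 pt

Each column+gutter stride is 81 pt; with no margin, 13 of them is 1053 pt.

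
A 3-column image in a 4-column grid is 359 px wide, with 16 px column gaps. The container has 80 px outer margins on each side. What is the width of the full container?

3 columns + 2 column gaps: 3c + 2·16 = 359.
3c = 359 − 32 = 327, so c = 109 px.
Container = 2·80 + 4·109 + 3·16 = 160 + 436 + 48 = 644 px.

644 px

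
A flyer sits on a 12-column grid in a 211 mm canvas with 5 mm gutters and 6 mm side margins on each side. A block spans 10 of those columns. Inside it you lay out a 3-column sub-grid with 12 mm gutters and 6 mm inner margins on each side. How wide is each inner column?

Outer content = 211 − 2·6 = 199 mm.
Subtracting 11 gutters of 5 leaves 144 for 12 columns, so c = 12 mm.
10-column span = 10·12 + 9·5 = 165 mm.
Inner content = 165 − 2·6 = 153 mm.
Subtracting 2 gutters of 12 leaves 129 for 3 columns, so d = 43 mm.

43 mm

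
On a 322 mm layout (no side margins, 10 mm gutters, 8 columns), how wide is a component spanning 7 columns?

8c + 7·10 = 322 → 8c = 252 → c = 31.5 mm.
Span of 7: 7·31.5 + 6·10 = 220.5 + 60 = 280.5 mm.

280.5 mm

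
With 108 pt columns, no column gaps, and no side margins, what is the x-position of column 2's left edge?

No margin, so column 2 starts at 1·(column + gutter) = 1·108 = 108 pt.

108 pt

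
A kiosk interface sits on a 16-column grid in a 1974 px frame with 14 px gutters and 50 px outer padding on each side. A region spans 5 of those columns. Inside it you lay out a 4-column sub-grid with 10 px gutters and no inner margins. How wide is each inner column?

Subtract both margins: 1974 − 2·50 = 1874 px.
16 columns + 15 gutters: 16c + 15·14 = 1874.
16c = 1874 − 210 = 1664, so c = 104 px.
5 columns plus 4 gutters: 520 + 56 = 576 px.
4d + 3·10 = 576 → 4d = 546 → d = 136.5 px.

136.5 px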